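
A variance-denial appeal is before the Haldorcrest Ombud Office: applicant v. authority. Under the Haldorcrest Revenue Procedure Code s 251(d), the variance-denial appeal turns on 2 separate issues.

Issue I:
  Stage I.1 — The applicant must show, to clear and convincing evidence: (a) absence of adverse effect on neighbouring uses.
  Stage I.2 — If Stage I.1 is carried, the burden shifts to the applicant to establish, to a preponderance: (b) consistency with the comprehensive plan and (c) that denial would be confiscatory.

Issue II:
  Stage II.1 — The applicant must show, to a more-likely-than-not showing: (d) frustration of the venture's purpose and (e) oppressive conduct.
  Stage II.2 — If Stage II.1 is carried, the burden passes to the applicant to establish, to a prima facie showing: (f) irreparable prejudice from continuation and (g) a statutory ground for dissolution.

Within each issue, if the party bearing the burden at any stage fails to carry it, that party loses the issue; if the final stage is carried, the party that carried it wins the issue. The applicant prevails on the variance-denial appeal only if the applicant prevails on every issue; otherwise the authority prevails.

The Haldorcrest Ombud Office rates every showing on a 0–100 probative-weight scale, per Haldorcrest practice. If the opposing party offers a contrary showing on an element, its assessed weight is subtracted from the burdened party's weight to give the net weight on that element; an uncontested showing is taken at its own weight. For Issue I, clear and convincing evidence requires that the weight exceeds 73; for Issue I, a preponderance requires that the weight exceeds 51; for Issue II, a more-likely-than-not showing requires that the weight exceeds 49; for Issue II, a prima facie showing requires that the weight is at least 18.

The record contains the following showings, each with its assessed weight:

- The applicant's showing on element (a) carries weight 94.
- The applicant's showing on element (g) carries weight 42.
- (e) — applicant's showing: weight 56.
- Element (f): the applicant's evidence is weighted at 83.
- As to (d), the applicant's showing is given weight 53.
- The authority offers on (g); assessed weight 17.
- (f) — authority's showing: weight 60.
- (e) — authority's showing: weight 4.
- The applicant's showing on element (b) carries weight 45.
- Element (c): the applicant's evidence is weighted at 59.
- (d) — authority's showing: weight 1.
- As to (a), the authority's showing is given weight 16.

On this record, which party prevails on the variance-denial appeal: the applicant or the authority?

— Issue I —
Stage I.1 — burden on applicant; standard: clear and convincing evidence (weight exceeds 73).
    (a): 94 − 16 = 78 > 73 [met]
  Stage I.1 carried; the burden remains with the applicant.
Stage I.2 — burden on applicant; standard: a preponderance (weight exceeds 51).
    (b): 45 ≤ 51 [not met]
    (c): 59 > 51 [met]
  Stage I.2 not carried; the applicant fails its burden.
The authority prevails on this issue.
— Issue II —
Stage II.1 (applicant, a more-likely-than-not showing, weight exceeds 49): (d) net 53−1=52 > 49 — meets; (e) net 56−4=52 > 49 — meets.
  All elements met. The applicant retains the burden for Stage II.2.
Stage II.2 (applicant, a prima facie showing, weight is at least 18): (f) net 83−60=23 ≥ 18 — meets; (g) net 42−17=25 ≥ 18 — meets.
  The applicant carries the last stage.
All stages carried — the applicant prevails on this issue.
Per-issue: Issue I → authority; Issue II → applicant. The applicant must prevail on every issue; overall, the authority prevails.

authority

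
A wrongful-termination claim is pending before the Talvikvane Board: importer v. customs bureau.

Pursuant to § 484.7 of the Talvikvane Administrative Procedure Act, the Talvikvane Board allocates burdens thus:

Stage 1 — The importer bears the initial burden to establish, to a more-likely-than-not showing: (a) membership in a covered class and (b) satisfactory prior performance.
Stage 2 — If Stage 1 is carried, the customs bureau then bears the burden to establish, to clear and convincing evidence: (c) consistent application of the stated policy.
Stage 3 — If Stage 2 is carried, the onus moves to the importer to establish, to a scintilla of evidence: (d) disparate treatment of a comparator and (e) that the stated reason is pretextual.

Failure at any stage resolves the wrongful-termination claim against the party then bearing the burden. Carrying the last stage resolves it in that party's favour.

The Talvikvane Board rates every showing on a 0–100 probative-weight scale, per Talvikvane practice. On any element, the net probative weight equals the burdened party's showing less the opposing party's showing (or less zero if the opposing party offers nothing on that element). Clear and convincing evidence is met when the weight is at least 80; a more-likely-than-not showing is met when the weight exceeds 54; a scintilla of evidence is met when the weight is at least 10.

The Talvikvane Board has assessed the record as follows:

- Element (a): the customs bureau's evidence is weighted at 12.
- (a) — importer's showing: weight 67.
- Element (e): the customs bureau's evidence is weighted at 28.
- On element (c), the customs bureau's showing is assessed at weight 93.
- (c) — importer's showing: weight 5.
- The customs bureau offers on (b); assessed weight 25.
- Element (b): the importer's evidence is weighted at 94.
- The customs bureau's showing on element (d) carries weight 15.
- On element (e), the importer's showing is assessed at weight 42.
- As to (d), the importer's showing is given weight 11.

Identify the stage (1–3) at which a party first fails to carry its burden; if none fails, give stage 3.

stage 3

At Stage 1 the importer must meet a more-likely-than-not showing (weight exceeds 54): on (a) the weight is 67 less the opposing 12 gives net 55, > 54, so (a) meets the standard; on (b) the weight is 94 less the opposing 25 gives net 69, > 54, so (b) meets the standard.
  The importer carries Stage 1; the customs bureau now bears the burden.
At Stage 2 the customs bureau must meet clear and convincing evidence (weight is at least 80): on (c) the weight is 93 less the opposing 5 gives net 88, ≥ 80, so (c) meets the standard.
  The customs bureau carries Stage 2; the importer now bears the burden.
At Stage 3 the importer must meet a scintilla of evidence (weight is at least 10): on (d) the weight is 11 less the opposing 15 gives net -4, < 10, so (d) does not meet the standard; on (e) the weight is 42 less the opposing 28 gives net 14, which does reach 10, so (e) meets the standard.
  Stage 3 not carried; the importer fails its burden.
So the customs bureau prevails.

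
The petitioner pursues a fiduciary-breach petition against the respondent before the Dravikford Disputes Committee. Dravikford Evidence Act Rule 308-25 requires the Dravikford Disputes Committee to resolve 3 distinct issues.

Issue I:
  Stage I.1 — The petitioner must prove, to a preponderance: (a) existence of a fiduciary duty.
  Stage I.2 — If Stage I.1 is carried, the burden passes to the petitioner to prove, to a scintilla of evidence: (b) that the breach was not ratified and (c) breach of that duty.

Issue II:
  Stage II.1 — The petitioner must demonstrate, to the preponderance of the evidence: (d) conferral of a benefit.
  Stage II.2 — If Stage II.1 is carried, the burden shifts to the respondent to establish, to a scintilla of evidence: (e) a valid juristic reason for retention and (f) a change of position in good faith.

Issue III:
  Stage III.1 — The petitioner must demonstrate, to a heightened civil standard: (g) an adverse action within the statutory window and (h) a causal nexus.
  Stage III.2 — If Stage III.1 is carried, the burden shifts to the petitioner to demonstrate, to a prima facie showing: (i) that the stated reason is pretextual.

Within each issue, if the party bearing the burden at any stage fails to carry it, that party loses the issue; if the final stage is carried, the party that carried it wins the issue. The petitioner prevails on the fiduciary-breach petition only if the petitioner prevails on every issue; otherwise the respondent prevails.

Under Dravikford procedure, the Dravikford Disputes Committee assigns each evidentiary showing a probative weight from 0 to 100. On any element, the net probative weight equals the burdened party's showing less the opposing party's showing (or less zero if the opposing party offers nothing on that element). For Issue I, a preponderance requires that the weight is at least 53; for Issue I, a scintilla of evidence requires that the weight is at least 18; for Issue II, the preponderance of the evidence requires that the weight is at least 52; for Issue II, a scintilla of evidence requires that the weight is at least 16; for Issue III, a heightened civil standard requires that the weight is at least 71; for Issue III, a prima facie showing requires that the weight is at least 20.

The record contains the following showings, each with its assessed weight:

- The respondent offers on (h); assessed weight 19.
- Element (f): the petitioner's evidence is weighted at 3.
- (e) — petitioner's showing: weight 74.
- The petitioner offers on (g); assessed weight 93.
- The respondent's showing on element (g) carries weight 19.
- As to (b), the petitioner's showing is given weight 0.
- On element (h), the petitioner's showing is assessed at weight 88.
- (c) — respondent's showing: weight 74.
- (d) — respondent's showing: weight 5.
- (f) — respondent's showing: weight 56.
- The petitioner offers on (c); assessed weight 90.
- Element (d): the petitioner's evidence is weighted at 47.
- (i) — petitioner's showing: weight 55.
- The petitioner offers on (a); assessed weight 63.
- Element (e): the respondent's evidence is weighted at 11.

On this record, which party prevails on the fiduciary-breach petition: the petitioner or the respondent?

— Issue I —
Stage I.1 — burden on petitioner; standard: a preponderance (weight is at least 53).
    (a): 63 ≥ 53 [met]
  Stage I.1 carried; the burden remains with the petitioner.
Stage I.2 — burden on petitioner; standard: a scintilla of evidence (weight is at least 18).
    (b): 0 < 18 [not met]
    (c): 90 − 74 = 16 < 18 [not met]
  The petitioner does not carry Stage I.2.
So the respondent prevails on this issue.
— Issue II —
At Stage II.1 the petitioner must meet the preponderance of the evidence (weight is at least 52): on (d) the weight is 47 less the opposing 5 gives net 42, < 52, so (d) does not meet the standard.
  Not every element is met, so the petitioner fails to carry Stage II.1.
The respondent prevails on this issue.
— Issue III —
Stage III.1 — burden on petitioner; standard: a heightened civil standard (weight is at least 71).
    (g): 93 − 19 = 74 ≥ 71 [met]
    (h): 88 − 19 = 69 < 71 [not met]
  Not every element is met, so the petitioner fails to carry Stage III.1.
So the respondent prevails on this issue.
Per-issue: Issue I → respondent; Issue II → respondent; Issue III → respondent. The petitioner must prevail on every issue; overall, the respondent prevails.

respondent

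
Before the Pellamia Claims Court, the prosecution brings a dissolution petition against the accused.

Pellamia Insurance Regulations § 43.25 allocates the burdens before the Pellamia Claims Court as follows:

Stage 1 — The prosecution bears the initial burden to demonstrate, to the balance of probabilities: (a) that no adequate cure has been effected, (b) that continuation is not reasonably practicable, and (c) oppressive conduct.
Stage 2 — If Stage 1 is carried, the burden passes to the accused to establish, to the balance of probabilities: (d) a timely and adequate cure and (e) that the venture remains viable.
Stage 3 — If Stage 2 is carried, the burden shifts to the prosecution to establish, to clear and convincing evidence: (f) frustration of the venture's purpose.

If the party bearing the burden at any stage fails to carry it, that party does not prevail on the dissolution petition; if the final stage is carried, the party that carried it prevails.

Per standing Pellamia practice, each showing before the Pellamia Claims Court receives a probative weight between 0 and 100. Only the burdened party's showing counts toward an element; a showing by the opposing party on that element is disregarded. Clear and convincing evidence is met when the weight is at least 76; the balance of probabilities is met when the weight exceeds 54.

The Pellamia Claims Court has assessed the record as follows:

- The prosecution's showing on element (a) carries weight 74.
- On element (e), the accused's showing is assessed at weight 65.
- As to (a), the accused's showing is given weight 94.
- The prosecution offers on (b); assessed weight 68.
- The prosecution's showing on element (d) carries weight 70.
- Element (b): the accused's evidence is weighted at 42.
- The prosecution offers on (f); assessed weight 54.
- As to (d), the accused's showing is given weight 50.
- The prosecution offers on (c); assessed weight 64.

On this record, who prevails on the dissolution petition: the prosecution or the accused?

Stage 1 — burden on prosecution; standard: the balance of probabilities (weight exceeds 54).
    (a): 74 (accused's 94 disregarded) > 54 [met]
    (b): 68 (accused's 42 disregarded) > 54 [met]
    (c): 64 > 54 [met]
  The prosecution carries Stage 1; the accused now bears the burden.
Stage 2 — burden on accused; standard: the balance of probabilities (weight exceeds 54).
    (d): 50 (prosecution's 70 disregarded) ≤ 54 [not met]
    (e): 65 > 54 [met]
  The accused does not carry Stage 2.
The prosecution prevails.

prosecution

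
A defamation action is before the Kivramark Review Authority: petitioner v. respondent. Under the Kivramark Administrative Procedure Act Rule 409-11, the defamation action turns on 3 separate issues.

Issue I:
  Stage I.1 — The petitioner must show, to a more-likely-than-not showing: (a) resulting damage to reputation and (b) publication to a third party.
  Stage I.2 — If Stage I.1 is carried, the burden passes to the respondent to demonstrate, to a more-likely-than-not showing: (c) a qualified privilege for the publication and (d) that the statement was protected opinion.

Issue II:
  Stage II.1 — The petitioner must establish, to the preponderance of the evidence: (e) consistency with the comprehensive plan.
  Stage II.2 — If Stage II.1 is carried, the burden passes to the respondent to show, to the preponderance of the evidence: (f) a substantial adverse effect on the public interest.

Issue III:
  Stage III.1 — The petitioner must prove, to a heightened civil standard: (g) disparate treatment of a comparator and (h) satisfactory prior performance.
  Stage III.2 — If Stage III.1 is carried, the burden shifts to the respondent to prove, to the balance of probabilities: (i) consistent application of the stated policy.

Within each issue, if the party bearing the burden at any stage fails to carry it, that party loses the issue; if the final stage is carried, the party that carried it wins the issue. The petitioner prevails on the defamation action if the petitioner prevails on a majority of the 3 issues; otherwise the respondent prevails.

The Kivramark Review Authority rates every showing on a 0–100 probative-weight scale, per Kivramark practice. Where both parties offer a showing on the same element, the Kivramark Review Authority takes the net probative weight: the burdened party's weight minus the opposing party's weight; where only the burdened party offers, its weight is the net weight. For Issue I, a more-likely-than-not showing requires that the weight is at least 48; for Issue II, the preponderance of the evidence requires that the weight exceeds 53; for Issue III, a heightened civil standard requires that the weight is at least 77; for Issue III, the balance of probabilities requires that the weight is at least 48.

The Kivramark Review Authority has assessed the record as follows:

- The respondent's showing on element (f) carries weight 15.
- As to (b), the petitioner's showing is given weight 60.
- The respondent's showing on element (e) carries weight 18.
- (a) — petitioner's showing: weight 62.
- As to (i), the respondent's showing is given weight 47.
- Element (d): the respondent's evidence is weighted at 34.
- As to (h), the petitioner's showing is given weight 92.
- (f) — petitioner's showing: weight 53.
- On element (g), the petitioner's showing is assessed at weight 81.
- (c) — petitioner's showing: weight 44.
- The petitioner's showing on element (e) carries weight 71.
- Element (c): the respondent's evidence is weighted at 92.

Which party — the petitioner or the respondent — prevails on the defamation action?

— Issue I —
At Stage I.1 the petitioner must meet a more-likely-than-not showing (weight is at least 48): on (a) the weight is 62, ≥ 48, so (a) meets the standard; on (b) the weight is 60, which does reach 48, so (b) meets the standard.
  Stage I.1 is satisfied; the onus moves to the respondent.
At Stage I.2 the respondent must meet a more-likely-than-not showing (weight is at least 48): on (c) the weight is 92 less the opposing 44 gives net 48, ≥ 48, so (c) meets the standard; on (d) the weight is 34, < 48, so (d) does not meet the standard.
  Stage I.2 not carried; the respondent fails its burden.
So the petitioner prevails on this issue.
— Issue II —
Stage II.1 (petitioner, the preponderance of the evidence, weight exceeds 53): (e) net 71−18=53 ≤ 53 — fails.
  Not every element is met, so the petitioner fails to carry Stage II.1.
The respondent prevails on this issue.
— Issue III —
At Stage III.1 the petitioner must meet a heightened civil standard (weight is at least 77): on (g) the weight is 81, which does reach 77, so (g) meets the standard; on (h) the weight is 92, ≥ 77, so (h) meets the standard.
  Stage III.1 is satisfied; the onus moves to the respondent.
At Stage III.2 the respondent must meet the balance of probabilities (weight is at least 48): on (i) the weight is 47, < 48, so (i) does not meet the standard.
  The respondent does not carry Stage III.2.
So the petitioner prevails on this issue.
Per-issue: Issue I → petitioner; Issue II → respondent; Issue III → petitioner. The petitioner must prevail on a majority of issues; overall, the petitioner prevails.

petitioner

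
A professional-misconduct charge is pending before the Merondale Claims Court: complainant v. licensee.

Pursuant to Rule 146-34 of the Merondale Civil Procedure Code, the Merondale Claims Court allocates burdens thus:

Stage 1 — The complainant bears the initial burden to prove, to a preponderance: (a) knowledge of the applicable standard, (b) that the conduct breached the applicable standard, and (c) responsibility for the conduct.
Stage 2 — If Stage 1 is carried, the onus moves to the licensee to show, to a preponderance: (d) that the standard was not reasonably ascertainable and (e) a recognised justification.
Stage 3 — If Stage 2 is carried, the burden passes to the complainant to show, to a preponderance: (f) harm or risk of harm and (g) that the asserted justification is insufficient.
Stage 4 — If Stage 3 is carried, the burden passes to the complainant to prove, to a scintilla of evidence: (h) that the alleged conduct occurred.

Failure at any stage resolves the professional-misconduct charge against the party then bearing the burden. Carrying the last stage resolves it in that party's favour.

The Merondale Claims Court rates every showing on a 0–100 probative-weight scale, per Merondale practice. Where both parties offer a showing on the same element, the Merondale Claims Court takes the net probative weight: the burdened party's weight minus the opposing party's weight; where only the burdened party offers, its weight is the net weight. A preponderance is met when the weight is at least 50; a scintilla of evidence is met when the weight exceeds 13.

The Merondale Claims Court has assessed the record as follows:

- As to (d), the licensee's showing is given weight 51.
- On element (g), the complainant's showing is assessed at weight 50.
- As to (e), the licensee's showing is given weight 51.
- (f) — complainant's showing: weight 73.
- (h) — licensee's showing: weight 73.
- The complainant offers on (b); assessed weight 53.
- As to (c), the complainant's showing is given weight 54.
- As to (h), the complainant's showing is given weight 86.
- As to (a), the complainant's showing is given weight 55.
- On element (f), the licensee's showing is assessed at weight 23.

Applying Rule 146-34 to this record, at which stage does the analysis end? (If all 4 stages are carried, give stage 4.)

stage 4

At Stage 1 the complainant must meet a preponderance (weight is at least 50): on (a) the weight is 55, which does reach 50, so (a) meets the standard; on (b) the weight is 53, ≥ 50, so (b) meets the standard; on (c) the weight is 54, which does reach 50, so (c) meets the standard.
  Stage 1 is satisfied; the onus moves to the licensee.
At Stage 2 the licensee must meet a preponderance (weight is at least 50): on (d) the weight is 51, which does reach 50, so (d) meets the standard; on (e) the weight is 51, which does reach 50, so (e) meets the standard.
  The licensee carries Stage 2; the complainant now bears the burden.
At Stage 3 the complainant must meet a preponderance (weight is at least 50): on (f) the weight is 73 less the opposing 23 gives net 50, ≥ 50, so (f) meets the standard; on (g) the weight is 50, which does reach 50, so (g) meets the standard.
  Stage 3 is satisfied; the complainant continues to bear the burden.
At Stage 4 the complainant must meet a scintilla of evidence (weight exceeds 13): on (h) the weight is 86 less the opposing 73 gives net 13, which does not exceed 13, so (h) does not meet the standard.
  The complainant does not carry Stage 4.
So the licensee prevails.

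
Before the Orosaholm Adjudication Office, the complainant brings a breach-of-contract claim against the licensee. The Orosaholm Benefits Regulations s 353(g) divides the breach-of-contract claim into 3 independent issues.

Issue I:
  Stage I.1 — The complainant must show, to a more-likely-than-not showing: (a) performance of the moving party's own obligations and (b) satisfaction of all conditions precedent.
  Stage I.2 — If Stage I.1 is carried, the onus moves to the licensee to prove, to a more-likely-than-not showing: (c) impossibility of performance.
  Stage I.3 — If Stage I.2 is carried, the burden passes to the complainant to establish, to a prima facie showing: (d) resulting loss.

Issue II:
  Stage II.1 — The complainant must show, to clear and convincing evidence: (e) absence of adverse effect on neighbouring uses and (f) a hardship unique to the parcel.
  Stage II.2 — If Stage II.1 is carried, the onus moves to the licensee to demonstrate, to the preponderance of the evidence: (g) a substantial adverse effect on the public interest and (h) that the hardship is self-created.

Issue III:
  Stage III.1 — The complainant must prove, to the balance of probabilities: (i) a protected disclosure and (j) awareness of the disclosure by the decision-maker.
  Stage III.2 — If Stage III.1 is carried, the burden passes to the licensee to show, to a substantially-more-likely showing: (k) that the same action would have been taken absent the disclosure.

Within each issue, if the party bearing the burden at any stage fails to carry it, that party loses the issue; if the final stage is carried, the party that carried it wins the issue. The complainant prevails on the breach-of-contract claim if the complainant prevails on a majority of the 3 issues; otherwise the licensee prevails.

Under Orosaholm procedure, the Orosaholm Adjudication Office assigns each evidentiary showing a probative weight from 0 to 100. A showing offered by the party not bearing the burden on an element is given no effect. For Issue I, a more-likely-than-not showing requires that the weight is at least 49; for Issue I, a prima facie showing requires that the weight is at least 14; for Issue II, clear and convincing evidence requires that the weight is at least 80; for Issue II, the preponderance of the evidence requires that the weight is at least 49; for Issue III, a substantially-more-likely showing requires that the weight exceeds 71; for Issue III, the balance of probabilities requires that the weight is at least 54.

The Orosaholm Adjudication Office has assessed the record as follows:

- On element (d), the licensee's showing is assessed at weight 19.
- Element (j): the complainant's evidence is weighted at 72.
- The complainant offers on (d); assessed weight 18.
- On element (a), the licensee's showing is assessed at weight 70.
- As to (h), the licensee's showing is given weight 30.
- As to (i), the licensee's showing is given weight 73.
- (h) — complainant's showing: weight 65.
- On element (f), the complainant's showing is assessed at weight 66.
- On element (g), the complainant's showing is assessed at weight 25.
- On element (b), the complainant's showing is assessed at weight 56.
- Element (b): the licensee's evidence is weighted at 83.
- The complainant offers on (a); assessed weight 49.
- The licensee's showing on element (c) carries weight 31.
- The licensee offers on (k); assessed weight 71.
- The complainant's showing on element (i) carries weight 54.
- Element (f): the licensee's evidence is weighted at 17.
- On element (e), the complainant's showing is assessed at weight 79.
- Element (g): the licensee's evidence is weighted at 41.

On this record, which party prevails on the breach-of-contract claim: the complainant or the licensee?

complainant

— Issue I —
Stage I.1 — burden on complainant; standard: a more-likely-than-not showing (weight is at least 49).
    (a): 49 (licensee's 70 disregarded) ≥ 49 [met]
    (b): 56 (licensee's 83 disregarded) ≥ 49 [met]
  All elements met. The burden passes to the licensee.
Stage I.2 — burden on licensee; standard: a more-likely-than-not showing (weight is at least 49).
    (c): 31 < 49 [not met]
  Stage I.2 not carried; the licensee fails its burden.
The complainant prevails on this issue.
— Issue II —
Stage II.1 (complainant, clear and convincing evidence, weight is at least 80): (e) 79 < 80 — fails; (f) 66 (licensee's 17 disregarded) < 80 — fails.
  Not every element is met, so the complainant fails to carry Stage II.1.
The analysis ends at Stage II.1; the licensee prevails on this issue.
— Issue III —
Stage III.1 (complainant, the balance of probabilities, weight is at least 54): (i) 54 (licensee's 73 disregarded) ≥ 54 — meets; (j) 72 ≥ 54 — meets.
  Stage III.1 carried; the burden shifts to the licensee.
Stage III.2 (licensee, a substantially-more-likely showing, weight exceeds 71): (k) 71 ≤ 71 — fails.
  The licensee does not carry Stage III.2.
So the complainant prevails on this issue.
Per-issue: Issue I → complainant; Issue II → licensee; Issue III → complainant. The complainant must prevail on a majority of issues; overall, the complainant prevails.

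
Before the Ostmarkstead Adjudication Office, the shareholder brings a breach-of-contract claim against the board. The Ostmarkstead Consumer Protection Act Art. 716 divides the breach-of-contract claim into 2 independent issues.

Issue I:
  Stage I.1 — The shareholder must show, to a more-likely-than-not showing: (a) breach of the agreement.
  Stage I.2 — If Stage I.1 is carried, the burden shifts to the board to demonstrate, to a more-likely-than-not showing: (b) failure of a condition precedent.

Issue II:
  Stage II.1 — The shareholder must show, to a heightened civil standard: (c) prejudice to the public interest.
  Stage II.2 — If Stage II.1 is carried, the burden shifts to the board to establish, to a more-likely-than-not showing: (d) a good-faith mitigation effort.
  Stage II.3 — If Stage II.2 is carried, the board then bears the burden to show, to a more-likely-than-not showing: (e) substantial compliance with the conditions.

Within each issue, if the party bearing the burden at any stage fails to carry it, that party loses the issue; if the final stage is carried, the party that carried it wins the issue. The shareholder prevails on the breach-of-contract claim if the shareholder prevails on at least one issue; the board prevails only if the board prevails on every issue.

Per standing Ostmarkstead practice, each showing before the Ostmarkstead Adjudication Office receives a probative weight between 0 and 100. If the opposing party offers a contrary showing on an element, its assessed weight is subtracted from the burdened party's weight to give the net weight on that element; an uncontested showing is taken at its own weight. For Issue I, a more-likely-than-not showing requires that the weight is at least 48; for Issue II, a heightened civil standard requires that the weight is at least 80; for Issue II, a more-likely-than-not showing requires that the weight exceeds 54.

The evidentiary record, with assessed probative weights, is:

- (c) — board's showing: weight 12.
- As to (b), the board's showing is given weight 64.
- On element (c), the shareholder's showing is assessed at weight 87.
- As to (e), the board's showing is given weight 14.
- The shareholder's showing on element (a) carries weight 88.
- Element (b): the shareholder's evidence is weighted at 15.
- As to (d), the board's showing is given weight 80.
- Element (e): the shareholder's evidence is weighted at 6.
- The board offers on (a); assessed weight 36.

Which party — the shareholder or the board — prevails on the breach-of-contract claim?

— Issue I —
At Stage I.1 the shareholder must meet a more-likely-than-not showing (weight is at least 48): on (a) the weight is 88 less the opposing 36 gives net 52, ≥ 48, so (a) meets the standard.
  Stage I.1 is satisfied; the onus moves to the board.
At Stage I.2 the board must meet a more-likely-than-not showing (weight is at least 48): on (b) the weight is 64 less the opposing 15 gives net 49, ≥ 48, so (b) meets the standard.
  The board carries the last stage.
With every stage satisfied, the board prevails on this issue.
— Issue II —
At Stage II.1 the shareholder must meet a heightened civil standard (weight is at least 80): on (c) the weight is 87 less the opposing 12 gives net 75, < 80, so (c) does not meet the standard.
  Stage II.1 not carried; the shareholder fails its burden.
The analysis ends at Stage II.1; the board prevails on this issue.
Per-issue: Issue I → board; Issue II → board. The shareholder must prevail on at least one issue; overall, the board prevails.

board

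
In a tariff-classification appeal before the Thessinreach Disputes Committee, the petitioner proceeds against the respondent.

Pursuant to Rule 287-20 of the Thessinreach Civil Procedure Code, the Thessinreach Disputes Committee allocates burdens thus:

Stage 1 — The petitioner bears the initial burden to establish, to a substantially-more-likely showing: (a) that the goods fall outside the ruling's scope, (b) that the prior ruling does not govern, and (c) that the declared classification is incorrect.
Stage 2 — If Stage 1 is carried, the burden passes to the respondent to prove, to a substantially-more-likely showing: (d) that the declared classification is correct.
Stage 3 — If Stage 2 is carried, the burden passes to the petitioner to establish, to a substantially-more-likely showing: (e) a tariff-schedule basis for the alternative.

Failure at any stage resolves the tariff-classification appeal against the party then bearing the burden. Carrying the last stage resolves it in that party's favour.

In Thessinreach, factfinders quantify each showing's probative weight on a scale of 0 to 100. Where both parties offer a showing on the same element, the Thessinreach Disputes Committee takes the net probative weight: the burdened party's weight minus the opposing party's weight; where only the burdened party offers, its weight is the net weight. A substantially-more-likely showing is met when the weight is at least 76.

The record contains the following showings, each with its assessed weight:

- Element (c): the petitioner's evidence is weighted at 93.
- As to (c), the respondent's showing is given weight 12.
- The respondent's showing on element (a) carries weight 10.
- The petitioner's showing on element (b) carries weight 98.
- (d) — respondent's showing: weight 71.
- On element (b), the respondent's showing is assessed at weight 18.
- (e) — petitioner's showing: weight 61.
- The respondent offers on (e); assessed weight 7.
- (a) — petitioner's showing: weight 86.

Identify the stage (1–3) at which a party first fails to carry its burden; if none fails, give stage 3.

stage 2

Stage 1 — burden on petitioner; standard: a substantially-more-likely showing (weight is at least 76).
    (a): 86 − 10 = 76 ≥ 76 [met]
    (b): 98 − 18 = 80 ≥ 76 [met]
    (c): 93 − 12 = 81 ≥ 76 [met]
  All elements met. The burden passes to the respondent.
Stage 2 — burden on respondent; standard: a substantially-more-likely showing (weight is at least 76).
    (d): 71 < 76 [not met]
  Stage 2 not carried; the respondent fails its burden.
The analysis ends at Stage 2; the petitioner prevails.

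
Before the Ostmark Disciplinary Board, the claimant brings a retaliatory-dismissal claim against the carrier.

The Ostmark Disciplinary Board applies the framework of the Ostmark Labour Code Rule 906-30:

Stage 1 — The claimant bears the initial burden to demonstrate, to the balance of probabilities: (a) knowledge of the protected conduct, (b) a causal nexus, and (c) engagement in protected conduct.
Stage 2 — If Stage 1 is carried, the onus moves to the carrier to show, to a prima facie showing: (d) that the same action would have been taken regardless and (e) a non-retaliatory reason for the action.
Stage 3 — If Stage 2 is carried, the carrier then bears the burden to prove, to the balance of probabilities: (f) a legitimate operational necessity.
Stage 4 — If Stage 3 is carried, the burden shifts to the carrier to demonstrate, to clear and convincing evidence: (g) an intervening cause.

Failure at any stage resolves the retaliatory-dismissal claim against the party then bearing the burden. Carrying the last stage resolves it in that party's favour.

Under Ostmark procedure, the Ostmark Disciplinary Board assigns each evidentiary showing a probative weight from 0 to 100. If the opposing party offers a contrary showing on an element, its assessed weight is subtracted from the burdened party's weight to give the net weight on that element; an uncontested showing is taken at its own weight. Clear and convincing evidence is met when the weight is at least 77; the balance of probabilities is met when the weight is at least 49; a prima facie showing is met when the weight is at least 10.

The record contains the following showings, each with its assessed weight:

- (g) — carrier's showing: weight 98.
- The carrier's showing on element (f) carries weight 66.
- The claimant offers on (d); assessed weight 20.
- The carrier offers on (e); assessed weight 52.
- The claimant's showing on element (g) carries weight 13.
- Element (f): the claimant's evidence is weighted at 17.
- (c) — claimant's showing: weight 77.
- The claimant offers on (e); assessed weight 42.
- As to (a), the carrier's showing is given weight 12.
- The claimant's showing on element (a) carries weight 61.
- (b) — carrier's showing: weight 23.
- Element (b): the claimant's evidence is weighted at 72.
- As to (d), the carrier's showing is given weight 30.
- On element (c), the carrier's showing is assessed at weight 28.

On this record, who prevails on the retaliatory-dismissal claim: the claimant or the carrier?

carrier

Stage 1 (claimant, the balance of probabilities, weight is at least 49): (a) net 61−12=49 ≥ 49 — meets; (b) net 72−23=49 ≥ 49 — meets; (c) net 77−28=49 ≥ 49 — meets.
  Stage 1 carried; the burden shifts to the carrier.
Stage 2 (carrier, a prima facie showing, weight is at least 10): (d) net 30−20=10 ≥ 10 — meets; (e) net 52−42=10 ≥ 10 — meets.
  Stage 2 carried; the burden remains with the carrier.
Stage 3 (carrier, the balance of probabilities, weight is at least 49): (f) net 66−17=49 ≥ 49 — meets.
  Stage 3 carried; the burden remains with the carrier.
Stage 4 (carrier, clear and convincing evidence, weight is at least 77): (g) net 98−13=85 ≥ 77 — meets.
  All elements met at the final stage.
Every stage carried; the carrier prevails.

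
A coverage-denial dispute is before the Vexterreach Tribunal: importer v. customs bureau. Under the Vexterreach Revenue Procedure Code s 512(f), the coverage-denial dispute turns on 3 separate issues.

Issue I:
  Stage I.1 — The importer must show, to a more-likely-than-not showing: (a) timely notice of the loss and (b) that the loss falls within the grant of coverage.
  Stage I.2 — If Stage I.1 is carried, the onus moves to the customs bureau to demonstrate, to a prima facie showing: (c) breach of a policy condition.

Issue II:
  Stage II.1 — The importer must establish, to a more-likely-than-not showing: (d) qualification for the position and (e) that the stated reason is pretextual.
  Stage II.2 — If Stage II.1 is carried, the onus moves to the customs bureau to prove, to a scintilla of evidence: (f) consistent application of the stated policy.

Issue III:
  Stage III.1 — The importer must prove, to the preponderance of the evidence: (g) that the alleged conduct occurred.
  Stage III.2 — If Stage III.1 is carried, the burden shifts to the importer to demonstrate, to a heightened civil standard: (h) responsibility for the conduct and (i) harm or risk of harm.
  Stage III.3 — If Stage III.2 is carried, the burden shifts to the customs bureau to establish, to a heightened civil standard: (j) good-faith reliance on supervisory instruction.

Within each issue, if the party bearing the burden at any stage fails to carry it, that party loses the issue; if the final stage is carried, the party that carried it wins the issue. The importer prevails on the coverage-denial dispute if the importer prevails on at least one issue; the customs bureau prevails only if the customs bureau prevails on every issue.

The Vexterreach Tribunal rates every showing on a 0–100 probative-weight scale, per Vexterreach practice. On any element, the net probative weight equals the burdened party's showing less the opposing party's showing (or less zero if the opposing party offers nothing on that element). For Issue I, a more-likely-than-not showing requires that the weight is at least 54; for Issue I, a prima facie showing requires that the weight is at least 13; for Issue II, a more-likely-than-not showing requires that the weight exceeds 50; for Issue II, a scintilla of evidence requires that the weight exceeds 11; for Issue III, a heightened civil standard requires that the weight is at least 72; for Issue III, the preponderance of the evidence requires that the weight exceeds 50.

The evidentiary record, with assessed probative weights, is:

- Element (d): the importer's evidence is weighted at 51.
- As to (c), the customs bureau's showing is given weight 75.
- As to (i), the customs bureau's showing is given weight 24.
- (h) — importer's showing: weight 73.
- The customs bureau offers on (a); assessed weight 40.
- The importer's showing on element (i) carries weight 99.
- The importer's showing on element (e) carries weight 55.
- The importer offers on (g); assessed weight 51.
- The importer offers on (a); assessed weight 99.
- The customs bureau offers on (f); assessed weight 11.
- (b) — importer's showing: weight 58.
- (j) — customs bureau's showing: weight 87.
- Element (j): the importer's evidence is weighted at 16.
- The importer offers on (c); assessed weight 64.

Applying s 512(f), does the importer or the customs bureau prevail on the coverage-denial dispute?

— Issue I —
Stage I.1 (importer, a more-likely-than-not showing, weight is at least 54): (a) net 99−40=59 ≥ 54 — meets; (b) 58 ≥ 54 — meets.
  All elements met. The burden passes to the customs bureau.
Stage I.2 (customs bureau, a prima facie showing, weight is at least 13): (c) net 75−64=11 < 13 — fails.
  The customs bureau does not carry Stage I.2.
The analysis ends at Stage I.2; the importer prevails on this issue.
— Issue II —
Stage II.1 (importer, a more-likely-than-not showing, weight exceeds 50): (d) 51 > 50 — meets; (e) 55 > 50 — meets.
  Stage II.1 carried; the burden shifts to the customs bureau.
Stage II.2 (customs bureau, a scintilla of evidence, weight exceeds 11): (f) 11 ≤ 11 — fails.
  Not every element is met, so the customs bureau fails to carry Stage II.2.
The analysis ends at Stage II.2; the importer prevails on this issue.
— Issue III —
At Stage III.1 the importer must meet the preponderance of the evidence (weight exceeds 50): on (g) the weight is 51, which does exceed 50, so (g) meets the standard.
  All elements met. The importer retains the burden for Stage III.2.
At Stage III.2 the importer must meet a heightened civil standard (weight is at least 72): on (h) the weight is 73, ≥ 72, so (h) meets the standard; on (i) the weight is 99 less the opposing 24 gives net 75, which does reach 72, so (i) meets the standard.
  Stage III.2 carried; the burden shifts to the customs bureau.
At Stage III.3 the customs bureau must meet a heightened civil standard (weight is at least 72): on (j) the weight is 87 less the opposing 16 gives net 71, < 72, so (j) does not meet the standard.
  Stage III.3 not carried; the customs bureau fails its burden.
So the importer prevails on this issue.
Per-issue: Issue I → importer; Issue II → importer; Issue III → importer. The importer must prevail on at least one issue; overall, the importer prevails.

importer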